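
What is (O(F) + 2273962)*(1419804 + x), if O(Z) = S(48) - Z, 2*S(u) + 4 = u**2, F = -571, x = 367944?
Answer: 4068347731884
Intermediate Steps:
S(u) = -2 + u**2/2
O(Z) = 1150 - Z (O(Z) = (-2 + (1/2)*48**2) - Z = (-2 + (1/2)*2304) - Z = (-2 + 1152) - Z = 1150 - Z)
(O(F) + 2273962)*(1419804 + x) = ((1150 - 1*(-571)) + 2273962)*(1419804 + 367944) = ((1150 + 571) + 2273962)*1787748 = (1721 + 2273962)*1787748 = 2275683*1787748 = 4068347731884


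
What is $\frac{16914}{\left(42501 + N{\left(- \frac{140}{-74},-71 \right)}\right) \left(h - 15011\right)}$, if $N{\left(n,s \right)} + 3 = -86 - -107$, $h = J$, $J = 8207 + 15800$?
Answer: $\frac{2819}{63750154} \approx 4.4219 \cdot 10^{-5}$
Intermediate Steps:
$J = 24007$
$h = 24007$
$N{\left(n,s \right)} = 18$ ($N{\left(n,s \right)} = -3 - -21 = -3 + \left(-86 + 107\right) = -3 + 21 = 18$)
$\frac{16914}{\left(42501 + N{\left(- \frac{140}{-74},-71 \right)}\right) \left(h - 15011\right)} = \frac{16914}{\left(42501 + 18\right) \left(24007 - 15011\right)} = \frac{16914}{42519 \cdot 8996} = \frac{16914}{382500924} = 16914 \cdot \frac{1}{382500924} = \frac{2819}{63750154}$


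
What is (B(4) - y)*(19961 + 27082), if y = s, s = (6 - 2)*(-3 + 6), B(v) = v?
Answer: -376344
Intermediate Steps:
s = 12 (s = 4*3 = 12)
y = 12
(B(4) - y)*(19961 + 27082) = (4 - 1*12)*(19961 + 27082) = (4 - 12)*47043 = -8*47043 = -376344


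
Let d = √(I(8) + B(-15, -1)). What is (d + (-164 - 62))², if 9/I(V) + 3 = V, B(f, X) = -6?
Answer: (1130 - I*√105)²/25 ≈ 51072.0 - 926.32*I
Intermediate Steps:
I(V) = 9/(-3 + V)
d = I*√105/5 (d = √(9/(-3 + 8) - 6) = √(9/5 - 6) = √(-21/5) = I*√105/5 ≈ 2.0494*I)
(d + (-164 - 62))² = (I*√105/5 + (-164 - 62))² = (I*√105/5 - 226)² = (-226 + I*√105/5)²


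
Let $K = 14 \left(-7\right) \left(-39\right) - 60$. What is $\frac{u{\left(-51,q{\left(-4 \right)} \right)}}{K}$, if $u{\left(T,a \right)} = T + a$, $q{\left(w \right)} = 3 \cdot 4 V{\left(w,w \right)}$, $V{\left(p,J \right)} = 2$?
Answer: $- \frac{3}{418} \approx -0.007177$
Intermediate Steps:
$q{\left(w \right)} = 24$ ($q{\left(w \right)} = 3 \cdot 4 \cdot 2 = 12 \cdot 2 = 24$)
$K = 3762$ ($K = \left(-98\right) \left(-39\right) - 60 = 3822 - 60 = 3762$)
$\frac{u{\left(-51,q{\left(-4 \right)} \right)}}{K} = \frac{-51 + 24}{3762} = \left(-27\right) \frac{1}{3762} = - \frac{3}{418}$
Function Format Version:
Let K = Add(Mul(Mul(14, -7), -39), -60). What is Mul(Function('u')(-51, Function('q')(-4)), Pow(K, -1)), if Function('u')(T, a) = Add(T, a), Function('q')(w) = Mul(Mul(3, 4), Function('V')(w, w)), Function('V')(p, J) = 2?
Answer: Rational(-3, 418) ≈ -0.0071770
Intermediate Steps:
Function('q')(w) = 24 (Function('q')(w) = Mul(Mul(3, 4), 2) = Mul(12, 2) = 24)
K = 3762 (K = Add(Mul(-98, -39), -60) = Add(3822, -60) = 3762)
Mul(Function('u')(-51, Function('q')(-4)), Pow(K, -1)) = Mul(Add(-51, 24), Pow(3762, -1)) = Mul(-27, Rational(1, 3762)) = Rational(-3, 418)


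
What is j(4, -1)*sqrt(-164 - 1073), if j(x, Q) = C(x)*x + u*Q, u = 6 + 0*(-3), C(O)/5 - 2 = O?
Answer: 114*I*sqrt(1237) ≈ 4009.5*I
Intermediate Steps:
C(O) = 10 + 5*O
u = 6 (u = 6 + 0 = 6)
j(x, Q) = 6*Q + x*(10 + 5*x) (j(x, Q) = (10 + 5*x)*x + 6*Q = x*(10 + 5*x) + 6*Q = 6*Q + x*(10 + 5*x))
j(4, -1)*sqrt(-164 - 1073) = (6*(-1) + 5*4*(2 + 4))*sqrt(-164 - 1073) = (-6 + 5*4*6)*sqrt(-1237) = (-6 + 120)*(I*sqrt(1237)) = 114*(I*sqrt(1237)) = 114*I*sqrt(1237)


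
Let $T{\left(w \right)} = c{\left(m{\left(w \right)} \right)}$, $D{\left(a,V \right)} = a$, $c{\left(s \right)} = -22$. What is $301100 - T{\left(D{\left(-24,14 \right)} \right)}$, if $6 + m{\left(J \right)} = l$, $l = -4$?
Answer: $301122$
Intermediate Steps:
$m{\left(J \right)} = -10$ ($m{\left(J \right)} = -6 - 4 = -10$)
$T{\left(w \right)} = -22$
$301100 - T{\left(D{\left(-24,14 \right)} \right)} = 301100 - -22 = 301100 + 22 = 301122$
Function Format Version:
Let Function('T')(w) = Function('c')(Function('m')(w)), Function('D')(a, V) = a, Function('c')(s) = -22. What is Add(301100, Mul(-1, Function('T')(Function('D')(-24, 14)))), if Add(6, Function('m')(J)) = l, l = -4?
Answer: 301122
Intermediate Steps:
Function('m')(J) = -10 (Function('m')(J) = Add(-6, -4) = -10)
Function('T')(w) = -22
Add(301100, Mul(-1, Function('T')(Function('D')(-24, 14)))) = Add(301100, Mul(-1, -22)) = Add(301100, 22) = 301122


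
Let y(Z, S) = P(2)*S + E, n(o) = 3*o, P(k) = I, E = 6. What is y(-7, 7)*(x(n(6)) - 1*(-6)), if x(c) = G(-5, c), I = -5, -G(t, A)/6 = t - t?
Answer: -174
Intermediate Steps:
G(t, A) = 0 (G(t, A) = -6*(t - t) = -6*0 = 0)
P(k) = -5
x(c) = 0
y(Z, S) = 6 - 5*S (y(Z, S) = -5*S + 6 = 6 - 5*S)
y(-7, 7)*(x(n(6)) - 1*(-6)) = (6 - 5*7)*(0 - 1*(-6)) = (6 - 35)*(0 + 6) = -29*6 = -174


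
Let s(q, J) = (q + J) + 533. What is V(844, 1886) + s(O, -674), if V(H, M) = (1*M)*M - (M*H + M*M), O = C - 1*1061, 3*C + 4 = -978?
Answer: -4779940/3 ≈ -1.5933e+6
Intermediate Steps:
C = -982/3 (C = -4/3 + (⅓)*(-978) = -4/3 - 326 = -982/3 ≈ -327.33)
O = -4165/3 (O = -982/3 - 1*1061 = -982/3 - 1061 = -4165/3 ≈ -1388.3)
V(H, M) = -H*M (V(H, M) = M*M - (H*M + M²) = M² - (M² + H*M) = M² + (-M² - H*M) = -H*M)
s(q, J) = 533 + J + q (s(q, J) = (J + q) + 533 = 533 + J + q)
V(844, 1886) + s(O, -674) = -1*844*1886 + (533 - 674 - 4165/3) = -1591784 - 4588/3 = -4779940/3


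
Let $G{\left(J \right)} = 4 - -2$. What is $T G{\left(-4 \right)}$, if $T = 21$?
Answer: $126$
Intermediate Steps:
$G{\left(J \right)} = 6$ ($G{\left(J \right)} = 4 + 2 = 6$)
$T G{\left(-4 \right)} = 21 \cdot 6 = 126$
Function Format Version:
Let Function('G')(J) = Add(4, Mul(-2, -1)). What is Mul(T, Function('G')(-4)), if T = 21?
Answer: 126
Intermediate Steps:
Function('G')(J) = 6 (Function('G')(J) = Add(4, 2) = 6)
Mul(T, Function('G')(-4)) = Mul(21, 6) = 126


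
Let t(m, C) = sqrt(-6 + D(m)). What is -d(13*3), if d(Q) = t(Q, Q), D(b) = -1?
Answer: -I*sqrt(7) ≈ -2.6458*I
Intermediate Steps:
t(m, C) = I*sqrt(7) (t(m, C) = sqrt(-6 - 1) = sqrt(-7) = I*sqrt(7))
d(Q) = I*sqrt(7)
-d(13*3) = -I*sqrt(7)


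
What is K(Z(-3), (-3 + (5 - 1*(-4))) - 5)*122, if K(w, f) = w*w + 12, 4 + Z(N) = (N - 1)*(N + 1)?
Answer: 3416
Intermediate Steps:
Z(N) = -4 + (1 + N)*(-1 + N) (Z(N) = -4 + (N - 1)*(N + 1) = -4 + (-1 + N)*(1 + N) = -4 + (1 + N)*(-1 + N))
K(w, f) = 12 + w² (K(w, f) = w² + 12 = 12 + w²)
K(Z(-3), (-3 + (5 - 1*(-4))) - 5)*122 = (12 + (-5 + (-3)²)²)*122 = (12 + (-5 + 9)²)*122 = (12 + 4²)*122 = (12 + 16)*122 = 28*122 = 3416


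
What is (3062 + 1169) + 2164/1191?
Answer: 5041285/1191 ≈ 4232.8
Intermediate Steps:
(3062 + 1169) + 2164/1191 = 4231 + 2164*(1/1191) = 4231 + 2164/1191 = 5041285/1191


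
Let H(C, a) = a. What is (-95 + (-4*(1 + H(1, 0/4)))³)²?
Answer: 25281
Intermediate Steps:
(-95 + (-4*(1 + H(1, 0/4)))³)² = (-95 + (-4*(1 + 0/4))³)² = (-95 + (-4*(1 + 0*(¼)))³)² = (-95 + (-4*(1 + 0))³)² = (-95 + (-4*1)³)² = (-95 + (-4)³)² = (-95 - 64)² = (-159)² = 25281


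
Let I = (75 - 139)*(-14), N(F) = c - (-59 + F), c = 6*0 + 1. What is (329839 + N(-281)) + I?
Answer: 331076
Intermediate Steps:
c = 1 (c = 0 + 1 = 1)
N(F) = 60 - F (N(F) = 1 - (-59 + F) = 1 + (59 - F) = 60 - F)
I = 896 (I = -64*(-14) = 896)
(329839 + N(-281)) + I = (329839 + (60 - 1*(-281))) + 896 = (329839 + (60 + 281)) + 896 = (329839 + 341) + 896 = 330180 + 896 = 331076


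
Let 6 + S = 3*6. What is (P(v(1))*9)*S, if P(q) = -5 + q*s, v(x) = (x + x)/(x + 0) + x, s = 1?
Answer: -216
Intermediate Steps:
S = 12 (S = -6 + 3*6 = -6 + 18 = 12)
v(x) = 2 + x (v(x) = (2*x)/x + x = 2 + x)
P(q) = -5 + q (P(q) = -5 + q*1 = -5 + q)
(P(v(1))*9)*S = ((-5 + (2 + 1))*9)*12 = ((-5 + 3)*9)*12 = -2*9*12 = -18*12 = -216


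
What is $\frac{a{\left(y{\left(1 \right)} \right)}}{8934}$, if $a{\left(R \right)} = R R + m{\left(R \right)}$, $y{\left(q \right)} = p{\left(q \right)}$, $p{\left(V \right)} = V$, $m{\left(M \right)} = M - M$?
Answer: $\frac{1}{8934} \approx 0.00011193$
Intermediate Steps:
$m{\left(M \right)} = 0$
$y{\left(q \right)} = q$
$a{\left(R \right)} = R^{2}$ ($a{\left(R \right)} = R R + 0 = R^{2} + 0 = R^{2}$)
$\frac{a{\left(y{\left(1 \right)} \right)}}{8934} = \frac{1^{2}}{8934} = 1 \cdot \frac{1}{8934} = \frac{1}{8934}$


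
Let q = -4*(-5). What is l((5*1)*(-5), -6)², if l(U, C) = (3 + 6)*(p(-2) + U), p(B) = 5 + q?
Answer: 0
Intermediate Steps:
q = 20
p(B) = 25 (p(B) = 5 + 20 = 25)
l(U, C) = 225 + 9*U (l(U, C) = (3 + 6)*(25 + U) = 9*(25 + U) = 225 + 9*U)
l((5*1)*(-5), -6)² = (225 + 9*((5*1)*(-5)))² = (225 + 9*(5*(-5)))² = (225 + 9*(-25))² = (225 - 225)² = 0² = 0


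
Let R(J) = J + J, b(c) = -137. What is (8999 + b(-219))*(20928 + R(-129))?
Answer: 183177540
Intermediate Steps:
R(J) = 2*J
(8999 + b(-219))*(20928 + R(-129)) = (8999 - 137)*(20928 + 2*(-129)) = 8862*(20928 - 258) = 8862*20670 = 183177540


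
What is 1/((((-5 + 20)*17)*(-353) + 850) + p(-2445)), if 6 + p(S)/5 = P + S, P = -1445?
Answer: -1/108645 ≈ -9.2043e-6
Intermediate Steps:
p(S) = -7255 + 5*S (p(S) = -30 + 5*(-1445 + S) = -30 + (-7225 + 5*S) = -7255 + 5*S)
1/((((-5 + 20)*17)*(-353) + 850) + p(-2445)) = 1/((((-5 + 20)*17)*(-353) + 850) + (-7255 + 5*(-2445))) = 1/(((15*17)*(-353) + 850) + (-7255 - 12225)) = 1/((255*(-353) + 850) - 19480) = 1/((-90015 + 850) - 19480) = 1/(-89165 - 19480) = 1/(-108645) = -1/108645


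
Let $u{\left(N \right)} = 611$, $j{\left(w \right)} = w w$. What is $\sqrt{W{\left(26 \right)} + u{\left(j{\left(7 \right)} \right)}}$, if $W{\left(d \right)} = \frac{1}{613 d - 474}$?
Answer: $\frac{\sqrt{36527920330}}{7732} \approx 24.718$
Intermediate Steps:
$j{\left(w \right)} = w^{2}$
$W{\left(d \right)} = \frac{1}{-474 + 613 d}$
$\sqrt{W{\left(26 \right)} + u{\left(j{\left(7 \right)} \right)}} = \sqrt{\frac{1}{-474 + 613 \cdot 26} + 611} = \sqrt{\frac{1}{-474 + 15938} + 611} = \sqrt{\frac{1}{15464} + 611} = \sqrt{\frac{9448505}{15464}} = \frac{\sqrt{36527920330}}{7732}$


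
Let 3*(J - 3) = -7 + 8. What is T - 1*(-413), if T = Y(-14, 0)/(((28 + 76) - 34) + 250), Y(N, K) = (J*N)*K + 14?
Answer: 66087/160 ≈ 413.04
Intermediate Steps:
J = 10/3 (J = 3 + (-7 + 8)/3 = 3 + (1/3)*1 = 3 + 1/3 = 10/3 ≈ 3.3333)
Y(N, K) = 14 + 10*K*N/3 (Y(N, K) = (10*N/3)*K + 14 = 10*K*N/3 + 14 = 14 + 10*K*N/3)
T = 7/160 (T = (14 + (10/3)*0*(-14))/(((28 + 76) - 34) + 250) = (14 + 0)/((104 - 34) + 250) = 14/(70 + 250) = 14/320 = 14*(1/320) = 7/160 ≈ 0.043750)
T - 1*(-413) = 7/160 - 1*(-413) = 7/160 + 413 = 66087/160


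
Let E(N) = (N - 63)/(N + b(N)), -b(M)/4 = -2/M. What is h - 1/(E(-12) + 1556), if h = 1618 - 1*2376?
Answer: -44989612/59353 ≈ -758.00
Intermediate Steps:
b(M) = 8/M (b(M) = -(-8)/M = 8/M)
E(N) = (-63 + N)/(N + 8/N) (E(N) = (N - 63)/(N + 8/N) = (-63 + N)/(N + 8/N))
h = -758 (h = 1618 - 2376 = -758)
h - 1/(E(-12) + 1556) = -758 - 1/(-12*(-63 - 12)/(8 + (-12)²) + 1556) = -758 - 1/(-12*(-75)/(8 + 144) + 1556) = -758 - 1/(-12*(-75)/152 + 1556) = -758 - 1/(-12*1/152*(-75) + 1556) = -758 - 1/(225/38 + 1556) = -758 - 1/59353/38 = -758 - 1*38/59353 = -758 - 38/59353 = -44989612/59353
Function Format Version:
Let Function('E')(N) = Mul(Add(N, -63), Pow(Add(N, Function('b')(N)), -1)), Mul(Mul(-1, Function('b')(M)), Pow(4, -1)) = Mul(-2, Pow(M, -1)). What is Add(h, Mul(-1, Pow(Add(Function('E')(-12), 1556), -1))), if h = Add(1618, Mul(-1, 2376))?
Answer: Rational(-44989612, 59353) ≈ -758.00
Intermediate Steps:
Function('b')(M) = Mul(8, Pow(M, -1)) (Function('b')(M) = Mul(-4, Mul(-2, Pow(M, -1))) = Mul(8, Pow(M, -1)))
Function('E')(N) = Mul(Pow(Add(N, Mul(8, Pow(N, -1))), -1), Add(-63, N)) (Function('E')(N) = Mul(Add(N, -63), Pow(Add(N, Mul(8, Pow(N, -1))), -1)) = Mul(Add(-63, N), Pow(Add(N, Mul(8, Pow(N, -1))), -1)) = Mul(Pow(Add(N, Mul(8, Pow(N, -1))), -1), Add(-63, N)))
h = -758 (h = Add(1618, -2376) = -758)
Add(h, Mul(-1, Pow(Add(Function('E')(-12), 1556), -1))) = Add(-758, Mul(-1, Pow(Add(Mul(-12, Pow(Add(8, Pow(-12, 2)), -1), Add(-63, -12)), 1556), -1))) = Add(-758, Mul(-1, Pow(Add(Mul(-12, Pow(Add(8, 144), -1), -75), 1556), -1))) = Add(-758, Mul(-1, Pow(Add(Mul(-12, Pow(152, -1), -75), 1556), -1))) = Add(-758, Mul(-1, Pow(Add(Mul(-12, Rational(1, 152), -75), 1556), -1))) = Add(-758, Mul(-1, Pow(Add(Rational(225, 38), 1556), -1))) = Add(-758, Mul(-1, Pow(Rational(59353, 38), -1))) = Add(-758, Mul(-1, Rational(38, 59353))) = Add(-758, Rational(-38, 59353)) = Rational(-44989612, 59353)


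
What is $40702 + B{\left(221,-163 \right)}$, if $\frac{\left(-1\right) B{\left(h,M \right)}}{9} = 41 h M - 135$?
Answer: $13334404$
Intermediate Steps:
$B{\left(h,M \right)} = 1215 - 369 M h$ ($B{\left(h,M \right)} = - 9 \left(41 h M - 135\right) = - 9 \left(41 M h - 135\right) = - 9 \left(-135 + 41 M h\right) = 1215 - 369 M h$)
$40702 + B{\left(221,-163 \right)} = 40702 - \left(-1215 - 13292487\right) = 40702 + \left(1215 + 13292487\right) = 40702 + 13293702 = 13334404$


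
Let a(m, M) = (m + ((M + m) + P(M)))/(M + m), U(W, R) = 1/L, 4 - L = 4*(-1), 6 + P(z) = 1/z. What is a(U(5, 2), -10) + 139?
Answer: 55539/395 ≈ 140.60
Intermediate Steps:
P(z) = -6 + 1/z
L = 8 (L = 4 - 4*(-1) = 4 - 1*(-4) = 4 + 4 = 8)
U(W, R) = ⅛ (U(W, R) = 1/8 = ⅛)
a(m, M) = (-6 + M + 1/M + 2*m)/(M + m) (a(m, M) = (m + ((M + m) + (-6 + 1/M)))/(M + m) = (m + (-6 + M + m + 1/M))/(M + m) = (-6 + M + 1/M + 2*m)/(M + m))
a(U(5, 2), -10) + 139 = (1 - 10*(-6 - 10 + 2*(⅛)))/((-10)*(-10 + ⅛)) + 139 = -(1 - 10*(-6 - 10 + ¼))/(10*(-79/8)) + 139 = -⅒*(-8/79)*(1 - 10*(-63/4)) + 139 = -⅒*(-8/79)*(1 + 315/2) + 139 = -⅒*(-8/79)*317/2 + 139 = 634/395 + 139 = 55539/395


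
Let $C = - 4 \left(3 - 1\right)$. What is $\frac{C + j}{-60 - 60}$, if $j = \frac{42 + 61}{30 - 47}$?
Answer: $\frac{239}{2040} \approx 0.11716$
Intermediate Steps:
$C = -8$ ($C = \left(-4\right) 2 = -8$)
$j = - \frac{103}{17}$ ($j = \frac{103}{-17} = 103 \left(- \frac{1}{17}\right) = - \frac{103}{17} \approx -6.0588$)
$\frac{C + j}{-60 - 60} = \frac{-8 - \frac{103}{17}}{-60 - 60} = - \frac{239}{17 \left(-60 - 60\right)} = - \frac{239}{17 \left(-120\right)} = \left(- \frac{239}{17}\right) \left(- \frac{1}{120}\right) = \frac{239}{2040}$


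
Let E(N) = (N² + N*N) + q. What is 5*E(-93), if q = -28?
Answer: 86350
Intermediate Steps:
E(N) = -28 + 2*N² (E(N) = (N² + N*N) - 28 = (N² + N²) - 28 = 2*N² - 28 = -28 + 2*N²)
5*E(-93) = 5*(-28 + 2*(-93)²) = 5*(-28 + 2*8649) = 5*(-28 + 17298) = 5*17270 = 86350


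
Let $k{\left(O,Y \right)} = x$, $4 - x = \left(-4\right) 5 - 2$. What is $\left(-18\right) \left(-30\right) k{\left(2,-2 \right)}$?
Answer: $14040$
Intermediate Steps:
$x = 26$ ($x = 4 - \left(\left(-4\right) 5 - 2\right) = 4 - \left(-20 - 2\right) = 4 - -22 = 4 + 22 = 26$)
$k{\left(O,Y \right)} = 26$
$\left(-18\right) \left(-30\right) k{\left(2,-2 \right)} = \left(-18\right) \left(-30\right) 26 = 540 \cdot 26 = 14040$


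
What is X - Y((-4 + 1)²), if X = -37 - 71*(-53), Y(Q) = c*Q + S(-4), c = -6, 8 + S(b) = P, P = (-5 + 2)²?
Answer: 3779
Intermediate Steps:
P = 9 (P = (-3)² = 9)
S(b) = 1 (S(b) = -8 + 9 = 1)
Y(Q) = 1 - 6*Q (Y(Q) = -6*Q + 1 = 1 - 6*Q)
X = 3726 (X = -37 + 3763 = 3726)
X - Y((-4 + 1)²) = 3726 - (1 - 6*(-4 + 1)²) = 3726 - (1 - 6*(-3)²) = 3726 - (1 - 6*9) = 3726 - (1 - 54) = 3726 - 1*(-53) = 3726 + 53 = 3779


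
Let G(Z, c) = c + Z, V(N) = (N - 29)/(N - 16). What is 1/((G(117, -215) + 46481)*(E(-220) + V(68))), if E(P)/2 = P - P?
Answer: 4/139149 ≈ 2.8746e-5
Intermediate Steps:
V(N) = (-29 + N)/(-16 + N)
E(P) = 0 (E(P) = 2*(P - P) = 2*0 = 0)
G(Z, c) = Z + c
1/((G(117, -215) + 46481)*(E(-220) + V(68))) = 1/(((117 - 215) + 46481)*(0 + (-29 + 68)/(-16 + 68))) = 1/((-98 + 46481)*(0 + 39/52)) = 1/(46383*(0 + (1/52)*39)) = 1/(46383*(0 + ¾)) = 1/(46383*(¾)) = 1/(139149/4) = 4/139149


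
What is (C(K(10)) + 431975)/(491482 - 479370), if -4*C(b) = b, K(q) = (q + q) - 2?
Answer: 863941/24224 ≈ 35.665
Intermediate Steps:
K(q) = -2 + 2*q (K(q) = 2*q - 2 = -2 + 2*q)
C(b) = -b/4
(C(K(10)) + 431975)/(491482 - 479370) = (-(-2 + 2*10)/4 + 431975)/(491482 - 479370) = (-(-2 + 20)/4 + 431975)/12112 = (-1/4*18 + 431975)*(1/12112) = (-9/2 + 431975)*(1/12112) = (863941/2)*(1/12112) = 863941/24224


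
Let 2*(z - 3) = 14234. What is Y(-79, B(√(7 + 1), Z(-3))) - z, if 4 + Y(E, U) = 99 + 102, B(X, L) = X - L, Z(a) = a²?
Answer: -6923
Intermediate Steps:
z = 7120 (z = 3 + (½)*14234 = 3 + 7117 = 7120)
Y(E, U) = 197 (Y(E, U) = -4 + (99 + 102) = -4 + 201 = 197)
Y(-79, B(√(7 + 1), Z(-3))) - z = 197 - 1*7120 = 197 - 7120 = -6923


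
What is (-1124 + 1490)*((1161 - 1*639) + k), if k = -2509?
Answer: -727242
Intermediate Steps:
(-1124 + 1490)*((1161 - 1*639) + k) = (-1124 + 1490)*((1161 - 1*639) - 2509) = 366*((1161 - 639) - 2509) = 366*(522 - 2509) = 366*(-1987) = -727242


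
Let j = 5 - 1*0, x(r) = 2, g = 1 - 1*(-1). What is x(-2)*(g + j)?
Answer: 14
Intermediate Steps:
g = 2 (g = 1 + 1 = 2)
j = 5 (j = 5 + 0 = 5)
x(-2)*(g + j) = 2*(2 + 5) = 2*7 = 14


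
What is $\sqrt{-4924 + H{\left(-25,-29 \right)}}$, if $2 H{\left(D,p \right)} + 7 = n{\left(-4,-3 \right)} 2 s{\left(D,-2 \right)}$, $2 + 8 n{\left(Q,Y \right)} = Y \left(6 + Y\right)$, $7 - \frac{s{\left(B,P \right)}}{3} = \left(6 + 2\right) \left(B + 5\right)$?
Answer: $\frac{i \sqrt{89862}}{4} \approx 74.943 i$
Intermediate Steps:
$s{\left(B,P \right)} = -99 - 24 B$ ($s{\left(B,P \right)} = 21 - 3 \left(6 + 2\right) \left(B + 5\right) = 21 - 3 \cdot 8 \left(5 + B\right) = 21 - 3 \left(40 + 8 B\right) = 21 - \left(120 + 24 B\right) = -99 - 24 B$)
$n{\left(Q,Y \right)} = - \frac{1}{4} + \frac{Y \left(6 + Y\right)}{8}$
$H{\left(D,p \right)} = \frac{1061}{8} + 33 D$ ($H{\left(D,p \right)} = - \frac{7}{2} + \frac{\left(- \frac{1}{4} + \frac{\left(-3\right)^{2}}{8} + \frac{3}{4} \left(-3\right)\right) 2 \left(-99 - 24 D\right)}{2} = - \frac{7}{2} + \frac{\left(- \frac{1}{4} + \frac{1}{8} \cdot 9 - \frac{9}{4}\right) 2 \left(-99 - 24 D\right)}{2} = - \frac{7}{2} + \frac{\left(- \frac{1}{4} + \frac{9}{8} - \frac{9}{4}\right) 2 \left(-99 - 24 D\right)}{2} = - \frac{7}{2} + \frac{\left(- \frac{11}{8}\right) 2 \left(-99 - 24 D\right)}{2} = - \frac{7}{2} + \frac{\left(- \frac{11}{4}\right) \left(-99 - 24 D\right)}{2} = - \frac{7}{2} + \frac{\frac{1089}{4} + 66 D}{2} = - \frac{7}{2} + \left(\frac{1089}{8} + 33 D\right) = \frac{1061}{8} + 33 D$)
$\sqrt{-4924 + H{\left(-25,-29 \right)}} = \sqrt{-4924 + \left(\frac{1061}{8} + 33 \left(-25\right)\right)} = \sqrt{-4924 + \left(\frac{1061}{8} - 825\right)} = \sqrt{-4924 - \frac{5539}{8}} = \sqrt{- \frac{44931}{8}} = \frac{i \sqrt{89862}}{4}$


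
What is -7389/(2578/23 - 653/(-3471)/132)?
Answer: -77864956884/1181182435 ≈ -65.921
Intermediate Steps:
-7389/(2578/23 - 653/(-3471)/132) = -7389/(2578*(1/23) - 653*(-1/3471)*(1/132)) = -7389/(2578/23 + (653/3471)*(1/132)) = -7389/(2578/23 + 653/458172) = -7389/1181182435/10537956 = -7389*10537956/1181182435 = -77864956884/1181182435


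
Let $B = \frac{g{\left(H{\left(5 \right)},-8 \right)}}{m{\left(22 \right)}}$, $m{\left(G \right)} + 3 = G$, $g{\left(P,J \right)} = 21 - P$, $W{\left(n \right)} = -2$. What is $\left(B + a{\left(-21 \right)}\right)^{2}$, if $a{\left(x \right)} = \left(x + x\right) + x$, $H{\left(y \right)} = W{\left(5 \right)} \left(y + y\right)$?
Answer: $\frac{1336336}{361} \approx 3701.8$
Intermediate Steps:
$H{\left(y \right)} = - 4 y$ ($H{\left(y \right)} = - 2 \left(y + y\right) = - 2 \cdot 2 y = - 4 y$)
$a{\left(x \right)} = 3 x$ ($a{\left(x \right)} = 2 x + x = 3 x$)
$m{\left(G \right)} = -3 + G$
$B = \frac{41}{19}$ ($B = \frac{21 - \left(-4\right) 5}{-3 + 22} = \frac{21 - -20}{19} = \left(21 + 20\right) \frac{1}{19} = 41 \cdot \frac{1}{19} = \frac{41}{19} \approx 2.1579$)
$\left(B + a{\left(-21 \right)}\right)^{2} = \left(\frac{41}{19} + 3 \left(-21\right)\right)^{2} = \left(\frac{41}{19} - 63\right)^{2} = \left(- \frac{1156}{19}\right)^{2} = \frac{1336336}{361}$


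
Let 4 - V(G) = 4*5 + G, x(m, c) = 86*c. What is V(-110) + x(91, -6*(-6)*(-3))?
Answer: -9194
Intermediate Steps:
V(G) = -16 - G (V(G) = 4 - (4*5 + G) = 4 - (20 + G) = 4 + (-20 - G) = -16 - G)
V(-110) + x(91, -6*(-6)*(-3)) = (-16 - 1*(-110)) + 86*(-6*(-6)*(-3)) = (-16 + 110) + 86*(36*(-3)) = 94 + 86*(-108) = 94 - 9288 = -9194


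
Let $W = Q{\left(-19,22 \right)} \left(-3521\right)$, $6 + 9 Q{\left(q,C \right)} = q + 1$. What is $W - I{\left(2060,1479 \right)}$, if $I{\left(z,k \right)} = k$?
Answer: $\frac{23731}{3} \approx 7910.3$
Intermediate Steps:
$Q{\left(q,C \right)} = - \frac{5}{9} + \frac{q}{9}$ ($Q{\left(q,C \right)} = - \frac{2}{3} + \frac{q + 1}{9} = - \frac{2}{3} + \frac{1 + q}{9} = - \frac{2}{3} + \left(\frac{1}{9} + \frac{q}{9}\right) = - \frac{5}{9} + \frac{q}{9}$)
$W = \frac{28168}{3}$ ($W = \left(- \frac{5}{9} + \frac{1}{9} \left(-19\right)\right) \left(-3521\right) = \left(- \frac{5}{9} - \frac{19}{9}\right) \left(-3521\right) = \left(- \frac{8}{3}\right) \left(-3521\right) = \frac{28168}{3} \approx 9389.3$)
$W - I{\left(2060,1479 \right)} = \frac{28168}{3} - 1479 = \frac{23731}{3}$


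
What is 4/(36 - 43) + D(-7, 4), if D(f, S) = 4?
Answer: 24/7 ≈ 3.4286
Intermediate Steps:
4/(36 - 43) + D(-7, 4) = 4/(36 - 43) + 4 = 4/(-7) + 4 = -⅐*4 + 4 = -4/7 + 4 = 24/7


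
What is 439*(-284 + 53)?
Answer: -101409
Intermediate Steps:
439*(-284 + 53) = 439*(-231) = -101409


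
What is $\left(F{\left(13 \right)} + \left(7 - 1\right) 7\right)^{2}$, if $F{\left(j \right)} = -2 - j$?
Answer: $729$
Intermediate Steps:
$\left(F{\left(13 \right)} + \left(7 - 1\right) 7\right)^{2} = \left(\left(-2 - 13\right) + \left(7 - 1\right) 7\right)^{2} = \left(\left(-2 - 13\right) + 6 \cdot 7\right)^{2} = \left(-15 + 42\right)^{2} = 27^{2} = 729$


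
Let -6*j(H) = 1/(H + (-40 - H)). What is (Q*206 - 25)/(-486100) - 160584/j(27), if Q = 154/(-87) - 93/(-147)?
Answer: -79864626879982531/2072244300 ≈ -3.8540e+7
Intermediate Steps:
Q = -4849/4263 (Q = 154*(-1/87) - 93*(-1/147) = -154/87 + 31/49 = -4849/4263 ≈ -1.1375)
j(H) = 1/240 (j(H) = -1/(6*(H + (-40 - H))) = -⅙/(-40) = -⅙*(-1/40) = 1/240)
(Q*206 - 25)/(-486100) - 160584/j(27) = (-4849/4263*206 - 25)/(-486100) - 160584/1/240 = (-998894/4263 - 25)*(-1/486100) - 160584*240 = -1105469/4263*(-1/486100) - 38540160 = 1105469/2072244300 - 38540160 = -79864626879982531/2072244300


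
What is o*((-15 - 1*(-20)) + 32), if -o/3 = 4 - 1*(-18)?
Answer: -2442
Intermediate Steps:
o = -66 (o = -3*(4 - 1*(-18)) = -3*(4 + 18) = -3*22 = -66)
o*((-15 - 1*(-20)) + 32) = -66*((-15 - 1*(-20)) + 32) = -66*((-15 + 20) + 32) = -66*(5 + 32) = -66*37 = -2442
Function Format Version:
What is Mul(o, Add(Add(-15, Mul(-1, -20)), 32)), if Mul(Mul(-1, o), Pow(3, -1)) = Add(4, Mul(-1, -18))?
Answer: -2442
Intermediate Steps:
o = -66 (o = Mul(-3, Add(4, Mul(-1, -18))) = Mul(-3, Add(4, 18)) = Mul(-3, 22) = -66)
Mul(o, Add(Add(-15, Mul(-1, -20)), 32)) = Mul(-66, Add(Add(-15, Mul(-1, -20)), 32)) = Mul(-66, Add(Add(-15, 20), 32)) = Mul(-66, Add(5, 32)) = Mul(-66, 37) = -2442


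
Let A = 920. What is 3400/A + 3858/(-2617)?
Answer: 133711/60191 ≈ 2.2214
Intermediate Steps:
3400/A + 3858/(-2617) = 3400/920 + 3858/(-2617) = 3400*(1/920) + 3858*(-1/2617) = 85/23 - 3858/2617 = 133711/60191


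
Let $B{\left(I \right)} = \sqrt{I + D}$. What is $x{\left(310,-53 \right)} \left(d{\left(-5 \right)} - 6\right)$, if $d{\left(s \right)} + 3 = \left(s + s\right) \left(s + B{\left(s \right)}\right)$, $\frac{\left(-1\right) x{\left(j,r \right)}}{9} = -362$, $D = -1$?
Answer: $133578 - 32580 i \sqrt{6} \approx 1.3358 \cdot 10^{5} - 79804.0 i$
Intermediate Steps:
$x{\left(j,r \right)} = 3258$ ($x{\left(j,r \right)} = \left(-9\right) \left(-362\right) = 3258$)
$B{\left(I \right)} = \sqrt{-1 + I}$ ($B{\left(I \right)} = \sqrt{I - 1} = \sqrt{-1 + I}$)
$d{\left(s \right)} = -3 + 2 s \left(s + \sqrt{-1 + s}\right)$ ($d{\left(s \right)} = -3 + \left(s + s\right) \left(s + \sqrt{-1 + s}\right) = -3 + 2 s \left(s + \sqrt{-1 + s}\right)$)
$x{\left(310,-53 \right)} \left(d{\left(-5 \right)} - 6\right) = 3258 \left(\left(-3 + 2 \left(-5\right)^{2} + 2 \left(-5\right) \sqrt{-1 - 5}\right) - 6\right) = 3258 \left(\left(-3 + 2 \cdot 25 + 2 \left(-5\right) \sqrt{-6}\right) - 6\right) = 3258 \left(\left(-3 + 50 + 2 \left(-5\right) i \sqrt{6}\right) - 6\right) = 3258 \left(\left(-3 + 50 - 10 i \sqrt{6}\right) - 6\right) = 3258 \left(\left(47 - 10 i \sqrt{6}\right) - 6\right) = 3258 \left(41 - 10 i \sqrt{6}\right) = 133578 - 32580 i \sqrt{6}$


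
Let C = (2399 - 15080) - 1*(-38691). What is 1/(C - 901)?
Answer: 1/25109 ≈ 3.9826e-5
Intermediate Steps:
C = 26010 (C = -12681 + 38691 = 26010)
1/(C - 901) = 1/(26010 - 901) = 1/25109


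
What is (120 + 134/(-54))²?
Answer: 10067929/729 ≈ 13811.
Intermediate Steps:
(120 + 134/(-54))² = (120 + 134*(-1/54))² = (120 - 67/27)² = (3173/27)² = 10067929/729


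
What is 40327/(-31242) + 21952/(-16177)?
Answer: -191170609/72200262 ≈ -2.6478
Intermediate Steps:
40327/(-31242) + 21952/(-16177) = 40327*(-1/31242) + 21952*(-1/16177) = -40327/31242 - 3136/2311 = -191170609/72200262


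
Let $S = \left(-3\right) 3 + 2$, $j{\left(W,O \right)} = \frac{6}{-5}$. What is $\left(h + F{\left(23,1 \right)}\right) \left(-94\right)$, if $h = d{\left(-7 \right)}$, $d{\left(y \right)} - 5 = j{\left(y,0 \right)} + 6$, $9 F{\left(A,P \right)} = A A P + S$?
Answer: $- \frac{31866}{5} \approx -6373.2$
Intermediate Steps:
$j{\left(W,O \right)} = - \frac{6}{5}$ ($j{\left(W,O \right)} = 6 \left(- \frac{1}{5}\right) = - \frac{6}{5}$)
$S = -7$ ($S = -9 + 2 = -7$)
$F{\left(A,P \right)} = - \frac{7}{9} + \frac{P A^{2}}{9}$ ($F{\left(A,P \right)} = \frac{A A P - 7}{9} = \frac{A^{2} P - 7}{9} = \frac{P A^{2} - 7}{9} = \frac{-7 + P A^{2}}{9} = - \frac{7}{9} + \frac{P A^{2}}{9}$)
$d{\left(y \right)} = \frac{49}{5}$ ($d{\left(y \right)} = 5 + \left(- \frac{6}{5} + 6\right) = 5 + \frac{24}{5} = \frac{49}{5}$)
$h = \frac{49}{5} \approx 9.8$
$\left(h + F{\left(23,1 \right)}\right) \left(-94\right) = \left(\frac{49}{5} - \left(\frac{7}{9} - \frac{23^{2}}{9}\right)\right) \left(-94\right) = \left(\frac{49}{5} - \left(\frac{7}{9} - \frac{529}{9}\right)\right) \left(-94\right) = \left(\frac{49}{5} + \left(- \frac{7}{9} + \frac{529}{9}\right)\right) \left(-94\right) = \left(\frac{49}{5} + 58\right) \left(-94\right) = \frac{339}{5} \left(-94\right) = - \frac{31866}{5}$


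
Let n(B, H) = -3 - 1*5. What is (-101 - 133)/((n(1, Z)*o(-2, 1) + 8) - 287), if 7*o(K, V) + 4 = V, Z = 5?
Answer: 546/643 ≈ 0.84914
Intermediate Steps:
o(K, V) = -4/7 + V/7
n(B, H) = -8 (n(B, H) = -3 - 5 = -8)
(-101 - 133)/((n(1, Z)*o(-2, 1) + 8) - 287) = (-101 - 133)/((-8*(-4/7 + (1/7)*1) + 8) - 287) = -234/((-8*(-4/7 + 1/7) + 8) - 287) = -234/((-8*(-3/7) + 8) - 287) = -234/((24/7 + 8) - 287) = -234/(80/7 - 287) = -234/(-1929/7) = -234*(-7/1929) = 546/643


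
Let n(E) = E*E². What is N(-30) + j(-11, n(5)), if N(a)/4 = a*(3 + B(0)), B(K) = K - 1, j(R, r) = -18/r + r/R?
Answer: -345823/1375 ≈ -251.51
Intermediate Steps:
n(E) = E³
B(K) = -1 + K
N(a) = 8*a (N(a) = 4*(a*(3 + (-1 + 0))) = 4*(a*(3 - 1)) = 4*(a*2) = 4*(2*a) = 8*a)
N(-30) + j(-11, n(5)) = 8*(-30) + (-18/(5³) + 5³/(-11)) = -240 + (-18/125 + 125*(-1/11)) = -240 + (-18*1/125 - 125/11) = -240 + (-18/125 - 125/11) = -240 - 15823/1375 = -345823/1375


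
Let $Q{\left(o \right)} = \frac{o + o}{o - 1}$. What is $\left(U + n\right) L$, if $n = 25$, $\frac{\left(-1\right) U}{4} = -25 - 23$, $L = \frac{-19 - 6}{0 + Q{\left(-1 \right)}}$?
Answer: $-5425$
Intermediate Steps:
$Q{\left(o \right)} = \frac{2 o}{-1 + o}$
$L = -25$ ($L = \frac{-19 - 6}{0 + 2 \left(-1\right) \frac{1}{-1 - 1}} = - \frac{25}{0 + 2 \left(-1\right) \frac{1}{-2}} = - \frac{25}{0 + 2 \left(-1\right) \left(- \frac{1}{2}\right)} = - \frac{25}{0 + 1} = - \frac{25}{1} = \left(-25\right) 1 = -25$)
$U = 192$ ($U = - 4 \left(-25 - 23\right) = \left(-4\right) \left(-48\right) = 192$)
$\left(U + n\right) L = \left(192 + 25\right) \left(-25\right) = 217 \left(-25\right) = -5425$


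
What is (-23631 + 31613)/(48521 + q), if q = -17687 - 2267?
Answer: 7982/28567 ≈ 0.27941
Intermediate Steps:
q = -19954
(-23631 + 31613)/(48521 + q) = (-23631 + 31613)/(48521 - 19954) = 7982/28567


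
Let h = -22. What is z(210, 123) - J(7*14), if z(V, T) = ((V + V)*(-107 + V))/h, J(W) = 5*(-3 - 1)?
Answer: -21410/11 ≈ -1946.4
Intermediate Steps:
J(W) = -20 (J(W) = 5*(-4) = -20)
z(V, T) = -V*(-107 + V)/11 (z(V, T) = ((V + V)*(-107 + V))/(-22) = ((2*V)*(-107 + V))*(-1/22) = (2*V*(-107 + V))*(-1/22) = -V*(-107 + V)/11)
z(210, 123) - J(7*14) = (1/11)*210*(107 - 1*210) - 1*(-20) = (1/11)*210*(107 - 210) + 20 = (1/11)*210*(-103) + 20 = -21630/11 + 20 = -21410/11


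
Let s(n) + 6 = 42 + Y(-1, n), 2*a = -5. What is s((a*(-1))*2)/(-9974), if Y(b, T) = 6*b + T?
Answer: -35/9974 ≈ -0.0035091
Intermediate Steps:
a = -5/2 (a = (½)*(-5) = -5/2 ≈ -2.5000)
Y(b, T) = T + 6*b
s(n) = 30 + n (s(n) = -6 + (42 + (n + 6*(-1))) = -6 + (42 + (n - 6)) = -6 + (42 + (-6 + n)) = -6 + (36 + n) = 30 + n)
s((a*(-1))*2)/(-9974) = (30 - 5/2*(-1)*2)/(-9974) = (30 + (5/2)*2)*(-1/9974) = (30 + 5)*(-1/9974) = 35*(-1/9974) = -35/9974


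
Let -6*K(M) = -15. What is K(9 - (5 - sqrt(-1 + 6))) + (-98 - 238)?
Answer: -667/2 ≈ -333.50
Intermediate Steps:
K(M) = 5/2 (K(M) = -1/6*(-15) = 5/2)
K(9 - (5 - sqrt(-1 + 6))) + (-98 - 238) = 5/2 + (-98 - 238) = 5/2 - 336 = -667/2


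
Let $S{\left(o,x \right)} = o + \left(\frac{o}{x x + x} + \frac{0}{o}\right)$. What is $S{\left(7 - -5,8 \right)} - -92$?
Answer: $\frac{625}{6} \approx 104.17$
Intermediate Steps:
$S{\left(o,x \right)} = o + \frac{o}{x + x^{2}}$ ($S{\left(o,x \right)} = o + \left(\frac{o}{x^{2} + x} + 0\right) = o + \left(\frac{o}{x + x^{2}} + 0\right) = o + \frac{o}{x + x^{2}}$)
$S{\left(7 - -5,8 \right)} - -92 = \frac{\left(7 - -5\right) \left(1 + 8 + 8^{2}\right)}{8 \left(1 + 8\right)} - -92 = \left(7 + 5\right) \frac{1}{8} \cdot \frac{1}{9} \left(1 + 8 + 64\right) + 92 = 12 \cdot \frac{1}{8} \cdot \frac{1}{9} \cdot 73 + 92 = \frac{73}{6} + 92 = \frac{625}{6}$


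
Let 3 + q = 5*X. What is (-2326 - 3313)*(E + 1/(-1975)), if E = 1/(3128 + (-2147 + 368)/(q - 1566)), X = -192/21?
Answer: 73559694868/69852268075 ≈ 1.0531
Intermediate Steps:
X = -64/7 (X = -192*1/21 = -64/7 ≈ -9.1429)
q = -341/7 (q = -3 + 5*(-64/7) = -3 - 320/7 = -341/7 ≈ -48.714)
E = 11303/35368237 (E = 1/(3128 + (-2147 + 368)/(-341/7 - 1566)) = 1/(3128 - 1779/(-11303/7)) = 1/(3128 - 1779*(-7/11303)) = 1/(3128 + 12453/11303) = 1/(35368237/11303) = 11303/35368237 ≈ 0.00031958)
(-2326 - 3313)*(E + 1/(-1975)) = (-2326 - 3313)*(11303/35368237 + 1/(-1975)) = -5639*(11303/35368237 - 1/1975) = -5639*(-13044812/69852268075) = 73559694868/69852268075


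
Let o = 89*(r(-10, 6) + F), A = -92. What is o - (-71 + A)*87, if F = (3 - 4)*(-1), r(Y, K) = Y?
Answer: 13380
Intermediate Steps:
F = 1 (F = -1*(-1) = 1)
o = -801 (o = 89*(-10 + 1) = 89*(-9) = -801)
o - (-71 + A)*87 = -801 - (-71 - 92)*87 = -801 - (-163)*87 = -801 - 1*(-14181) = -801 + 14181 = 13380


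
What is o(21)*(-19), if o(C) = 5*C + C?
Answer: -2394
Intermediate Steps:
o(C) = 6*C
o(21)*(-19) = (6*21)*(-19) = 126*(-19) = -2394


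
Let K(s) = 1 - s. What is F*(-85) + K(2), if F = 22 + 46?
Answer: -5781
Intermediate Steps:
F = 68
F*(-85) + K(2) = 68*(-85) + (1 - 1*2) = -5780 + (1 - 2) = -5780 - 1 = -5781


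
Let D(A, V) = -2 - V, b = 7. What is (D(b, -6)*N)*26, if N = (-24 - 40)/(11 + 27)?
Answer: -3328/19 ≈ -175.16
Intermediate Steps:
N = -32/19 (N = -64/38 = -64*1/38 = -32/19 ≈ -1.6842)
(D(b, -6)*N)*26 = ((-2 - 1*(-6))*(-32/19))*26 = ((-2 + 6)*(-32/19))*26 = (4*(-32/19))*26 = -128/19*26 = -3328/19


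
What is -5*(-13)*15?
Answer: 975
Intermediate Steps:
-5*(-13)*15 = 65*15 = 975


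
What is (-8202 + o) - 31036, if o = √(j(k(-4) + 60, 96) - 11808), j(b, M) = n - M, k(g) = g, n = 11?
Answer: -39238 + I*√11893 ≈ -39238.0 + 109.06*I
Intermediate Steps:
j(b, M) = 11 - M
o = I*√11893 (o = √((11 - 1*96) - 11808) = √((11 - 96) - 11808) = √(-85 - 11808) = √(-11893) = I*√11893 ≈ 109.06*I)
(-8202 + o) - 31036 = (-8202 + I*√11893) - 31036 = -39238 + I*√11893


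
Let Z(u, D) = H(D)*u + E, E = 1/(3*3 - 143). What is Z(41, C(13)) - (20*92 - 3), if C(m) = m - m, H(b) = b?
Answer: -246159/134 ≈ -1837.0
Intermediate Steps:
C(m) = 0
E = -1/134 (E = 1/(9 - 143) = 1/(-134) = -1/134 ≈ -0.0074627)
Z(u, D) = -1/134 + D*u (Z(u, D) = D*u - 1/134 = -1/134 + D*u)
Z(41, C(13)) - (20*92 - 3) = (-1/134 + 0*41) - (20*92 - 3) = (-1/134 + 0) - (1840 - 3) = -1/134 - 1*1837 = -1/134 - 1837 = -246159/134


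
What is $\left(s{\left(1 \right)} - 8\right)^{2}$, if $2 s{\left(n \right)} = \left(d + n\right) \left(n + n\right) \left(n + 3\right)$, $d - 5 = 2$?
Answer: $576$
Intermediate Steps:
$d = 7$ ($d = 5 + 2 = 7$)
$s{\left(n \right)} = n \left(3 + n\right) \left(7 + n\right)$ ($s{\left(n \right)} = \frac{\left(7 + n\right) \left(n + n\right) \left(n + 3\right)}{2} = \frac{\left(7 + n\right) 2 n \left(3 + n\right)}{2} = \frac{2 n \left(3 + n\right) \left(7 + n\right)}{2} = n \left(3 + n\right) \left(7 + n\right)$)
$\left(s{\left(1 \right)} - 8\right)^{2} = \left(1 \left(21 + 1^{2} + 10 \cdot 1\right) - 8\right)^{2} = \left(1 \left(21 + 1 + 10\right) - 8\right)^{2} = \left(1 \cdot 32 - 8\right)^{2} = \left(32 - 8\right)^{2} = 24^{2} = 576$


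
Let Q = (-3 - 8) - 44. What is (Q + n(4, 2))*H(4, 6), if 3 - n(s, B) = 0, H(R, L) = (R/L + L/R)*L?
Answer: -676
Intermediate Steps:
H(R, L) = L*(L/R + R/L) (H(R, L) = (L/R + R/L)*L = L*(L/R + R/L))
n(s, B) = 3 (n(s, B) = 3 - 1*0 = 3 + 0 = 3)
Q = -55 (Q = -11 - 44 = -55)
(Q + n(4, 2))*H(4, 6) = (-55 + 3)*(4 + 6²/4) = -52*(4 + 36*(¼)) = -52*(4 + 9) = -52*13 = -676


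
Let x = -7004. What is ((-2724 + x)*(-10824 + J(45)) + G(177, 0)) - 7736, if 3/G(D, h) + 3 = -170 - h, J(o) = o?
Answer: 18139115045/173 ≈ 1.0485e+8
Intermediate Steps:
G(D, h) = 3/(-173 - h) (G(D, h) = 3/(-3 + (-170 - h)) = 3/(-173 - h))
((-2724 + x)*(-10824 + J(45)) + G(177, 0)) - 7736 = ((-2724 - 7004)*(-10824 + 45) - 3/(173 + 0)) - 7736 = (-9728*(-10779) - 3/173) - 7736 = (104858112 - 3*1/173) - 7736 = (104858112 - 3/173) - 7736 = 18140453373/173 - 7736 = 18139115045/173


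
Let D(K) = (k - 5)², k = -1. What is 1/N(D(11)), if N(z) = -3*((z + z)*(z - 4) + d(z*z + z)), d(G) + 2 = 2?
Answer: -1/6912 ≈ -0.00014468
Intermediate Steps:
D(K) = 36 (D(K) = (-1 - 5)² = (-6)² = 36)
d(G) = 0 (d(G) = -2 + 2 = 0)
N(z) = -6*z*(-4 + z) (N(z) = -3*((z + z)*(z - 4) + 0) = -3*((2*z)*(-4 + z) + 0) = -3*(2*z*(-4 + z) + 0) = -6*z*(-4 + z))
1/N(D(11)) = 1/(6*36*(4 - 1*36)) = 1/(6*36*(4 - 36)) = 1/(6*36*(-32)) = 1/(-6912) = -1/6912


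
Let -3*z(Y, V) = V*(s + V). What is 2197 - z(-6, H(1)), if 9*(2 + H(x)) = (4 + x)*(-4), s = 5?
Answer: 533605/243 ≈ 2195.9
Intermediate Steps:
H(x) = -34/9 - 4*x/9 (H(x) = -2 + ((4 + x)*(-4))/9 = -2 + (-16 - 4*x)/9 = -2 + (-16/9 - 4*x/9) = -34/9 - 4*x/9)
z(Y, V) = -V*(5 + V)/3
2197 - z(-6, H(1)) = 2197 - (-1)*(-34/9 - 4/9*1)*(5 + (-34/9 - 4/9*1))/3 = 2197 - (-1)*(-34/9 - 4/9)*(5 + (-34/9 - 4/9))/3 = 2197 - (-1)*(-38)*(5 - 38/9)/(3*9) = 2197 - (-1)*(-38)*7/(3*9*9) = 2197 - 1*266/243 = 2197 - 266/243 = 533605/243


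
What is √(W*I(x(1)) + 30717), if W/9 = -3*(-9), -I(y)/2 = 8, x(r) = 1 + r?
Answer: 3*√2981 ≈ 163.80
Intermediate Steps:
I(y) = -16 (I(y) = -2*8 = -16)
W = 243 (W = 9*(-3*(-9)) = 9*27 = 243)
√(W*I(x(1)) + 30717) = √(243*(-16) + 30717) = √(-3888 + 30717) = √26829 = 3*√2981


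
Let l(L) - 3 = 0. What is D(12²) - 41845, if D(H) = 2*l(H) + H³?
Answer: 2944145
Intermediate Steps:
l(L) = 3 (l(L) = 3 + 0 = 3)
D(H) = 6 + H³ (D(H) = 2*3 + H³ = 6 + H³)
D(12²) - 41845 = (6 + (12²)³) - 41845 = (6 + 144³) - 41845 = (6 + 2985984) - 41845 = 2985990 - 41845 = 2944145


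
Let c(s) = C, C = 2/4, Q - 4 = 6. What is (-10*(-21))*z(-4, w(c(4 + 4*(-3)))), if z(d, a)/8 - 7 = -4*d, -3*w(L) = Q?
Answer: 38640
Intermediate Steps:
Q = 10 (Q = 4 + 6 = 10)
C = ½ (C = 2*(¼) = ½ ≈ 0.50000)
c(s) = ½
w(L) = -10/3 (w(L) = -⅓*10 = -10/3)
z(d, a) = 56 - 32*d (z(d, a) = 56 + 8*(-4*d) = 56 - 32*d)
(-10*(-21))*z(-4, w(c(4 + 4*(-3)))) = (-10*(-21))*(56 - 32*(-4)) = 210*(56 + 128) = 210*184 = 38640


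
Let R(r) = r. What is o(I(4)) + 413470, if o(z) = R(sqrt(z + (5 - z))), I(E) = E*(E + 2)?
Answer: 413470 + sqrt(5) ≈ 4.1347e+5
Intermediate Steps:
I(E) = E*(2 + E)
o(z) = sqrt(5) (o(z) = sqrt(z + (5 - z)) = sqrt(5))
o(I(4)) + 413470 = sqrt(5) + 413470 = 413470 + sqrt(5)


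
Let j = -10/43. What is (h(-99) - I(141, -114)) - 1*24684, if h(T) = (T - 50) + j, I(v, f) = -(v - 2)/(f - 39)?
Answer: -163383814/6579 ≈ -24834.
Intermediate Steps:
j = -10/43 (j = -10*1/43 = -10/43 ≈ -0.23256)
I(v, f) = -(-2 + v)/(-39 + f)
h(T) = -2160/43 + T (h(T) = (T - 50) - 10/43 = (-50 + T) - 10/43 = -2160/43 + T)
(h(-99) - I(141, -114)) - 1*24684 = ((-2160/43 - 99) - (2 - 1*141)/(-39 - 114)) - 1*24684 = (-6417/43 - (2 - 141)/(-153)) - 24684 = (-6417/43 - (-1)*(-139)/153) - 24684 = (-6417/43 - 1*139/153) - 24684 = (-6417/43 - 139/153) - 24684 = -987778/6579 - 24684 = -163383814/6579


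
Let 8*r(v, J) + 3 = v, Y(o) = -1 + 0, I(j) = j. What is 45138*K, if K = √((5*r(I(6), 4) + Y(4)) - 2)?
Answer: 67707*I*√2/2 ≈ 47876.0*I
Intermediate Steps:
Y(o) = -1
r(v, J) = -3/8 + v/8
K = 3*I*√2/4 (K = √((5*(-3/8 + (⅛)*6) - 1) - 2) = √((5*(-3/8 + ¾) - 1) - 2) = √((5*(3/8) - 1) - 2) = √((15/8 - 1) - 2) = √(7/8 - 2) = √(-9/8) = 3*I*√2/4 ≈ 1.0607*I)
45138*K = 45138*(3*I*√2/4) = 67707*I*√2/2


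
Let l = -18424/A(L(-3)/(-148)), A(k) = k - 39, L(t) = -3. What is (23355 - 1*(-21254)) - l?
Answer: 254622569/5769 ≈ 44136.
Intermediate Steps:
A(k) = -39 + k
l = 2726752/5769 (l = -18424/(-39 - 3/(-148)) = -18424/(-39 - 3*(-1/148)) = -18424/(-39 + 3/148) = -18424/(-5769/148) = -18424*(-148/5769) = 2726752/5769 ≈ 472.66)
(23355 - 1*(-21254)) - l = (23355 - 1*(-21254)) - 1*2726752/5769 = (23355 + 21254) - 2726752/5769 = 44609 - 2726752/5769 = 254622569/5769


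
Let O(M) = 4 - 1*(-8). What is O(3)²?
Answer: 144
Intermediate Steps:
O(M) = 12 (O(M) = 4 + 8 = 12)
O(3)² = 12² = 144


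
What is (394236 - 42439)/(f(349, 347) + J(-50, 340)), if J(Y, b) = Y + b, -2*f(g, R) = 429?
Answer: 703594/151 ≈ 4659.6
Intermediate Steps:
f(g, R) = -429/2 (f(g, R) = -1/2*429 = -429/2)
(394236 - 42439)/(f(349, 347) + J(-50, 340)) = (394236 - 42439)/(-429/2 + (-50 + 340)) = 351797/(-429/2 + 290) = 351797/(151/2) = 351797*(2/151) = 703594/151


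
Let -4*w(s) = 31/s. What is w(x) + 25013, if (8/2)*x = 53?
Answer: 1325658/53 ≈ 25012.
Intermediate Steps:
x = 53/4 (x = (¼)*53 = 53/4 ≈ 13.250)
w(s) = -31/(4*s)
w(x) + 25013 = -31/(4*53/4) + 25013 = -31/4*4/53 + 25013 = -31/53 + 25013 = 1325658/53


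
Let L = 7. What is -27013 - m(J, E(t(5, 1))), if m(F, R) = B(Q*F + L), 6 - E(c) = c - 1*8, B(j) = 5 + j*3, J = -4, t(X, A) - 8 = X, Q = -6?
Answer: -27111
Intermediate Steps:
t(X, A) = 8 + X
B(j) = 5 + 3*j
E(c) = 14 - c (E(c) = 6 - (c - 1*8) = 6 - (c - 8) = 6 - (-8 + c) = 6 + (8 - c) = 14 - c)
m(F, R) = 26 - 18*F (m(F, R) = 5 + 3*(-6*F + 7) = 5 + 3*(7 - 6*F) = 5 + (21 - 18*F) = 26 - 18*F)
-27013 - m(J, E(t(5, 1))) = -27013 - (26 - 18*(-4)) = -27013 - (26 + 72) = -27013 - 1*98 = -27013 - 98 = -27111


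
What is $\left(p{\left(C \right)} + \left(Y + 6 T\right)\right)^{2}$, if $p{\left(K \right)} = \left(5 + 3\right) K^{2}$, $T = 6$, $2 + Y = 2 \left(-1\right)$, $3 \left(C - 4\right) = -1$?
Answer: $\frac{1577536}{81} \approx 19476.0$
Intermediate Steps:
$C = \frac{11}{3}$ ($C = 4 + \frac{1}{3} \left(-1\right) = 4 - \frac{1}{3} = \frac{11}{3} \approx 3.6667$)
$Y = -4$ ($Y = -2 + 2 \left(-1\right) = -2 - 2 = -4$)
$p{\left(K \right)} = 8 K^{2}$
$\left(p{\left(C \right)} + \left(Y + 6 T\right)\right)^{2} = \left(8 \left(\frac{11}{3}\right)^{2} + \left(-4 + 6 \cdot 6\right)\right)^{2} = \left(8 \cdot \frac{121}{9} + \left(-4 + 36\right)\right)^{2} = \left(\frac{968}{9} + 32\right)^{2} = \left(\frac{1256}{9}\right)^{2} = \frac{1577536}{81}$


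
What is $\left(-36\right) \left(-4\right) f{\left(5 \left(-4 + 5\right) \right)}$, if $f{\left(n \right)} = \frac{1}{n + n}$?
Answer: $\frac{72}{5} \approx 14.4$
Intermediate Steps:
$f{\left(n \right)} = \frac{1}{2 n}$
$\left(-36\right) \left(-4\right) f{\left(5 \left(-4 + 5\right) \right)} = \left(-36\right) \left(-4\right) \frac{1}{2 \cdot 5 \left(-4 + 5\right)} = 144 \frac{1}{2 \cdot 5 \cdot 1} = 144 \frac{1}{2 \cdot 5} = 144 \cdot \frac{1}{2} \cdot \frac{1}{5} = 144 \cdot \frac{1}{10} = \frac{72}{5}$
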